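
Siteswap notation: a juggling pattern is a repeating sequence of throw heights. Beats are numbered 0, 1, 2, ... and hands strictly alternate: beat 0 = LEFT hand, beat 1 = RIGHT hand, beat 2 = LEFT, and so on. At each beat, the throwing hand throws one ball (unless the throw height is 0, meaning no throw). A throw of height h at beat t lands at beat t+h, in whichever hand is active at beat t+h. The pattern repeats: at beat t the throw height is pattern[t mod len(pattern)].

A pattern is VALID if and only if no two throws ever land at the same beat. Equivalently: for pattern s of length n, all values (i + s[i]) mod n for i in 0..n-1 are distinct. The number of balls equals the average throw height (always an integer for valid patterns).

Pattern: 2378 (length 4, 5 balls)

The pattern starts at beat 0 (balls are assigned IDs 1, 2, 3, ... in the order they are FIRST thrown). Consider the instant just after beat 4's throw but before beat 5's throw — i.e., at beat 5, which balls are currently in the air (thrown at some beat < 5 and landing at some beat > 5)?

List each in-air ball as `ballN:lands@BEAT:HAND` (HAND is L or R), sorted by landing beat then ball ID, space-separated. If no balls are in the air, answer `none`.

Beat 0 (L): throw ball1 h=2 -> lands@2:L; in-air after throw: [b1@2:L]
Beat 1 (R): throw ball2 h=3 -> lands@4:L; in-air after throw: [b1@2:L b2@4:L]
Beat 2 (L): throw ball1 h=7 -> lands@9:R; in-air after throw: [b2@4:L b1@9:R]
Beat 3 (R): throw ball3 h=8 -> lands@11:R; in-air after throw: [b2@4:L b1@9:R b3@11:R]
Beat 4 (L): throw ball2 h=2 -> lands@6:L; in-air after throw: [b2@6:L b1@9:R b3@11:R]
Beat 5 (R): throw ball4 h=3 -> lands@8:L; in-air after throw: [b2@6:L b4@8:L b1@9:R b3@11:R]

Answer: ball2:lands@6:L ball1:lands@9:R ball3:lands@11:R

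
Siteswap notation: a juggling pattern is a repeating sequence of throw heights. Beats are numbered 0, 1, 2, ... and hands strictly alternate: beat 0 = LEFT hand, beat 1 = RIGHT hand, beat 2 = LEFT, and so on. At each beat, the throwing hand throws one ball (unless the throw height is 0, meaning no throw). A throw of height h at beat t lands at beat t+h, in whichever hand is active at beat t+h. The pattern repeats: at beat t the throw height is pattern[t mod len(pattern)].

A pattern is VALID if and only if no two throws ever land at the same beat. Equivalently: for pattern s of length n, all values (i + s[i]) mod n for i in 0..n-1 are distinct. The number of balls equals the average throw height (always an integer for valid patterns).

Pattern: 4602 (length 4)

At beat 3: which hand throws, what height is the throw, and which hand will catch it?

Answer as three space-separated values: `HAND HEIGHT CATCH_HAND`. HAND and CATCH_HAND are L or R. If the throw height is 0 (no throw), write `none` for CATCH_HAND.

Answer: R 2 R

Derivation:
Beat 3: 3 mod 2 = 1, so hand = R
Throw height = pattern[3 mod 4] = pattern[3] = 2
Lands at beat 3+2=5, 5 mod 2 = 1, so catch hand = R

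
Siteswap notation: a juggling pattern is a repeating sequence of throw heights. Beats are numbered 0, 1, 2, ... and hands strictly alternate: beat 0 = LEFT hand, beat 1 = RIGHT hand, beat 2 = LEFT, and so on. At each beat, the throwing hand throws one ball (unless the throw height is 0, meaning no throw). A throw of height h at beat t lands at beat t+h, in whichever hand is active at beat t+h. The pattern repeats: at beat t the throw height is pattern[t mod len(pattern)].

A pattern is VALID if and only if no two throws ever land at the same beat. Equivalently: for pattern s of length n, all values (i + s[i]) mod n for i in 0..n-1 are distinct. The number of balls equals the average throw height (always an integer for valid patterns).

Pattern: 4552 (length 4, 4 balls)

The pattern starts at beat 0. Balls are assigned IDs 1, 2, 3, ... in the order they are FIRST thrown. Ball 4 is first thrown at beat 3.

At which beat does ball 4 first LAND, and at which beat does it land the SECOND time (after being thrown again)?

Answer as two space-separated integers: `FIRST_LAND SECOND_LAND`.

Beat 0 (L): throw ball1 h=4 -> lands@4:L; in-air after throw: [b1@4:L]
Beat 1 (R): throw ball2 h=5 -> lands@6:L; in-air after throw: [b1@4:L b2@6:L]
Beat 2 (L): throw ball3 h=5 -> lands@7:R; in-air after throw: [b1@4:L b2@6:L b3@7:R]
Beat 3 (R): throw ball4 h=2 -> lands@5:R; in-air after throw: [b1@4:L b4@5:R b2@6:L b3@7:R]
Beat 4 (L): throw ball1 h=4 -> lands@8:L; in-air after throw: [b4@5:R b2@6:L b3@7:R b1@8:L]
Beat 5 (R): throw ball4 h=5 -> lands@10:L; in-air after throw: [b2@6:L b3@7:R b1@8:L b4@10:L]
Beat 6 (L): throw ball2 h=5 -> lands@11:R; in-air after throw: [b3@7:R b1@8:L b4@10:L b2@11:R]
Beat 7 (R): throw ball3 h=2 -> lands@9:R; in-air after throw: [b1@8:L b3@9:R b4@10:L b2@11:R]
Beat 8 (L): throw ball1 h=4 -> lands@12:L; in-air after throw: [b3@9:R b4@10:L b2@11:R b1@12:L]
Beat 9 (R): throw ball3 h=5 -> lands@14:L; in-air after throw: [b4@10:L b2@11:R b1@12:L b3@14:L]
Beat 10 (L): throw ball4 h=5 -> lands@15:R; in-air after throw: [b2@11:R b1@12:L b3@14:L b4@15:R]
Ball 4: thrown@3 h=2 -> first land @5; rethrown@5 h=5 -> second land @10

Answer: 5 10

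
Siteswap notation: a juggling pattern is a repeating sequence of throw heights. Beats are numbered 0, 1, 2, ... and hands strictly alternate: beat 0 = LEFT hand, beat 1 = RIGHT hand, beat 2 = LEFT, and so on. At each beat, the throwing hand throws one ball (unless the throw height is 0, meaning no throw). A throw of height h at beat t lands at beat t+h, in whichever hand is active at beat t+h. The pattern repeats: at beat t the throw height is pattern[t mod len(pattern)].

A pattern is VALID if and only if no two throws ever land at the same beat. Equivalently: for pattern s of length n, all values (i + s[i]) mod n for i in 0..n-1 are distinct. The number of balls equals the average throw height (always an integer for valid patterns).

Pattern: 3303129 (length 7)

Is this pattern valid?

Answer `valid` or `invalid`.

i=0: (i + s[i]) mod n = (0 + 3) mod 7 = 3
i=1: (i + s[i]) mod n = (1 + 3) mod 7 = 4
i=2: (i + s[i]) mod n = (2 + 0) mod 7 = 2
i=3: (i + s[i]) mod n = (3 + 3) mod 7 = 6
i=4: (i + s[i]) mod n = (4 + 1) mod 7 = 5
i=5: (i + s[i]) mod n = (5 + 2) mod 7 = 0
i=6: (i + s[i]) mod n = (6 + 9) mod 7 = 1
Residues: [3, 4, 2, 6, 5, 0, 1], distinct: True

Answer: valid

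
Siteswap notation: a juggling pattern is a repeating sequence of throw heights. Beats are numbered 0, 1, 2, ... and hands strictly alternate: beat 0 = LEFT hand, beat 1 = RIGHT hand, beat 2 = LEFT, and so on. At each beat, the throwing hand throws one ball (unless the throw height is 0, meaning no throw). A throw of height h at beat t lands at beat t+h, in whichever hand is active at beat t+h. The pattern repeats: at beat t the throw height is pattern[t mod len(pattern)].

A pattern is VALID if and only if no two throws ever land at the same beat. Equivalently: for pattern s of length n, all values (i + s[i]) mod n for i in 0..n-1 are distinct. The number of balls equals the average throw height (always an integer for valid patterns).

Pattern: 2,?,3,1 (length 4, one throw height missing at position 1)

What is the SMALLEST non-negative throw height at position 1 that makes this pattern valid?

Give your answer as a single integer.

Answer: 2

Derivation:
i=0: (0 + 2) mod 4 = 2
i=1: s[i]=? (unknown)
i=2: (2 + 3) mod 4 = 1
i=3: (3 + 1) mod 4 = 0
Known residues: [0, 1, 2]; need a permutation of 0..3, so missing residue r = 3
Need (1 + s) mod 4 = 3; smallest s = (3 - 1) mod 4 = 2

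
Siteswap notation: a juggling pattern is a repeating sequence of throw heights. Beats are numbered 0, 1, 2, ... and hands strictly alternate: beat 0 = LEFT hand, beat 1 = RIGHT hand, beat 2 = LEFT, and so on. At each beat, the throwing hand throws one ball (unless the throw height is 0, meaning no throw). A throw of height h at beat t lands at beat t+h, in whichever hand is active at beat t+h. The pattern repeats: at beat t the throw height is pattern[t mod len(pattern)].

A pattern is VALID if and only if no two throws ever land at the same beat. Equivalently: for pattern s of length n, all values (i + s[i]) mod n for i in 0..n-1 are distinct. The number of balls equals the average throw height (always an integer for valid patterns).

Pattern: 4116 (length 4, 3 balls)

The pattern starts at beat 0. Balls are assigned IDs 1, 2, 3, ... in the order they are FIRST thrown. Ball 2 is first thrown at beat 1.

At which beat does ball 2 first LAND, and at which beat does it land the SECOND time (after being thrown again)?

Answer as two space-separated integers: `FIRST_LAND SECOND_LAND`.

Answer: 2 3

Derivation:
Beat 0 (L): throw ball1 h=4 -> lands@4:L; in-air after throw: [b1@4:L]
Beat 1 (R): throw ball2 h=1 -> lands@2:L; in-air after throw: [b2@2:L b1@4:L]
Beat 2 (L): throw ball2 h=1 -> lands@3:R; in-air after throw: [b2@3:R b1@4:L]
Beat 3 (R): throw ball2 h=6 -> lands@9:R; in-air after throw: [b1@4:L b2@9:R]
Ball 2: thrown@1 h=1 -> first land @2; rethrown@2 h=1 -> second land @3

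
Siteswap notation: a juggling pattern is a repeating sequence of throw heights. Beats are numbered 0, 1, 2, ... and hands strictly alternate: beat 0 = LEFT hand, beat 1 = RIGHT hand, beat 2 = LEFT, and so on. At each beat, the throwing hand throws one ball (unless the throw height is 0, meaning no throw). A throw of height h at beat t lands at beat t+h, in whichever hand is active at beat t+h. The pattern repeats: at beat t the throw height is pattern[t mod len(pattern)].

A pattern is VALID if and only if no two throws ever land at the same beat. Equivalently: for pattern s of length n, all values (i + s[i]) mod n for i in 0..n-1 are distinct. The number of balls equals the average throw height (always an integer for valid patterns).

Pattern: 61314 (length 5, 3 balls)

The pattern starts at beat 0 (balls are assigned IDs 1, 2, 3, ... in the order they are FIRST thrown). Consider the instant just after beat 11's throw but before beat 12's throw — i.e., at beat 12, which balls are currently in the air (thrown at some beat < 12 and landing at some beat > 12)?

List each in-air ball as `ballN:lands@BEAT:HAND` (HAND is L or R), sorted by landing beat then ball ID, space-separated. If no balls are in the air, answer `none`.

Answer: ball3:lands@13:R ball1:lands@16:L

Derivation:
Beat 0 (L): throw ball1 h=6 -> lands@6:L; in-air after throw: [b1@6:L]
Beat 1 (R): throw ball2 h=1 -> lands@2:L; in-air after throw: [b2@2:L b1@6:L]
Beat 2 (L): throw ball2 h=3 -> lands@5:R; in-air after throw: [b2@5:R b1@6:L]
Beat 3 (R): throw ball3 h=1 -> lands@4:L; in-air after throw: [b3@4:L b2@5:R b1@6:L]
Beat 4 (L): throw ball3 h=4 -> lands@8:L; in-air after throw: [b2@5:R b1@6:L b3@8:L]
Beat 5 (R): throw ball2 h=6 -> lands@11:R; in-air after throw: [b1@6:L b3@8:L b2@11:R]
Beat 6 (L): throw ball1 h=1 -> lands@7:R; in-air after throw: [b1@7:R b3@8:L b2@11:R]
Beat 7 (R): throw ball1 h=3 -> lands@10:L; in-air after throw: [b3@8:L b1@10:L b2@11:R]
Beat 8 (L): throw ball3 h=1 -> lands@9:R; in-air after throw: [b3@9:R b1@10:L b2@11:R]
Beat 9 (R): throw ball3 h=4 -> lands@13:R; in-air after throw: [b1@10:L b2@11:R b3@13:R]
Beat 10 (L): throw ball1 h=6 -> lands@16:L; in-air after throw: [b2@11:R b3@13:R b1@16:L]
Beat 11 (R): throw ball2 h=1 -> lands@12:L; in-air after throw: [b2@12:L b3@13:R b1@16:L]
Beat 12 (L): throw ball2 h=3 -> lands@15:R; in-air after throw: [b3@13:R b2@15:R b1@16:L]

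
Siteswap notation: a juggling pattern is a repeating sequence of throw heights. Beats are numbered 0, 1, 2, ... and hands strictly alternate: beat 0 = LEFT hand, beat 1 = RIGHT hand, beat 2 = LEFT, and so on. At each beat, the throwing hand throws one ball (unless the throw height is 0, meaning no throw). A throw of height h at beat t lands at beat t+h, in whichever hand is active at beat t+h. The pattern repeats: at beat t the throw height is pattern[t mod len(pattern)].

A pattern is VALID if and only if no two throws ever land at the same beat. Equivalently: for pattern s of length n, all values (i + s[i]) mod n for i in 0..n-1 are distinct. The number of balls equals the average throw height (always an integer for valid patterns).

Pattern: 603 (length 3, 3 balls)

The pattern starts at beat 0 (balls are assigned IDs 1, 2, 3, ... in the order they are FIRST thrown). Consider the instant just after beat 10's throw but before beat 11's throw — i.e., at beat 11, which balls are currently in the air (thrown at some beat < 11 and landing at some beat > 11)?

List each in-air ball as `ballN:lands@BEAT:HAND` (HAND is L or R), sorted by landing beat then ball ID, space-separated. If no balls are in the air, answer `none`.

Beat 0 (L): throw ball1 h=6 -> lands@6:L; in-air after throw: [b1@6:L]
Beat 2 (L): throw ball2 h=3 -> lands@5:R; in-air after throw: [b2@5:R b1@6:L]
Beat 3 (R): throw ball3 h=6 -> lands@9:R; in-air after throw: [b2@5:R b1@6:L b3@9:R]
Beat 5 (R): throw ball2 h=3 -> lands@8:L; in-air after throw: [b1@6:L b2@8:L b3@9:R]
Beat 6 (L): throw ball1 h=6 -> lands@12:L; in-air after throw: [b2@8:L b3@9:R b1@12:L]
Beat 8 (L): throw ball2 h=3 -> lands@11:R; in-air after throw: [b3@9:R b2@11:R b1@12:L]
Beat 9 (R): throw ball3 h=6 -> lands@15:R; in-air after throw: [b2@11:R b1@12:L b3@15:R]
Beat 11 (R): throw ball2 h=3 -> lands@14:L; in-air after throw: [b1@12:L b2@14:L b3@15:R]

Answer: ball1:lands@12:L ball3:lands@15:R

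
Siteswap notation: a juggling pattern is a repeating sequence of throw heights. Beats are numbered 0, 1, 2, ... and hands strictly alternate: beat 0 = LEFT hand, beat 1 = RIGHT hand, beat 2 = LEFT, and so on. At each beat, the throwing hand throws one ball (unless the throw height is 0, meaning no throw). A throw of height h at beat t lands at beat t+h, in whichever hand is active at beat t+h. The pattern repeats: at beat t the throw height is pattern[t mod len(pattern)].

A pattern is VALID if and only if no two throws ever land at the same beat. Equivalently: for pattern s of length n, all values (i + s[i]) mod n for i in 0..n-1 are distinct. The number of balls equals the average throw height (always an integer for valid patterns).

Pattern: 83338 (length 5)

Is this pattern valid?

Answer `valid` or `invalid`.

Answer: valid

Derivation:
i=0: (i + s[i]) mod n = (0 + 8) mod 5 = 3
i=1: (i + s[i]) mod n = (1 + 3) mod 5 = 4
i=2: (i + s[i]) mod n = (2 + 3) mod 5 = 0
i=3: (i + s[i]) mod n = (3 + 3) mod 5 = 1
i=4: (i + s[i]) mod n = (4 + 8) mod 5 = 2
Residues: [3, 4, 0, 1, 2], distinct: True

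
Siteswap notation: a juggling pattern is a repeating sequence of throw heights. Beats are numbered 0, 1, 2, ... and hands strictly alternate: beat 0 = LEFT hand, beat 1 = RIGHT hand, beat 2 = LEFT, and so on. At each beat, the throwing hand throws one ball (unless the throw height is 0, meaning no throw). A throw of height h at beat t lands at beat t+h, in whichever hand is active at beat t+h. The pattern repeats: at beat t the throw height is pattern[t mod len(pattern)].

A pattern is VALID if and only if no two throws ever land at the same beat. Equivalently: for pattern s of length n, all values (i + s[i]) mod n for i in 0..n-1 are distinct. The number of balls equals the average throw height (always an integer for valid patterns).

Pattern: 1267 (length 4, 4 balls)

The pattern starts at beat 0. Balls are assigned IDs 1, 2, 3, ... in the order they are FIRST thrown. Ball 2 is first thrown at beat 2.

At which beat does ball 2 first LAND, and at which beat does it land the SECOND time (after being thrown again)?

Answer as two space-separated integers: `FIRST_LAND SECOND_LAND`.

Answer: 8 9

Derivation:
Beat 0 (L): throw ball1 h=1 -> lands@1:R; in-air after throw: [b1@1:R]
Beat 1 (R): throw ball1 h=2 -> lands@3:R; in-air after throw: [b1@3:R]
Beat 2 (L): throw ball2 h=6 -> lands@8:L; in-air after throw: [b1@3:R b2@8:L]
Beat 3 (R): throw ball1 h=7 -> lands@10:L; in-air after throw: [b2@8:L b1@10:L]
Beat 4 (L): throw ball3 h=1 -> lands@5:R; in-air after throw: [b3@5:R b2@8:L b1@10:L]
Beat 5 (R): throw ball3 h=2 -> lands@7:R; in-air after throw: [b3@7:R b2@8:L b1@10:L]
Beat 6 (L): throw ball4 h=6 -> lands@12:L; in-air after throw: [b3@7:R b2@8:L b1@10:L b4@12:L]
Beat 7 (R): throw ball3 h=7 -> lands@14:L; in-air after throw: [b2@8:L b1@10:L b4@12:L b3@14:L]
Beat 8 (L): throw ball2 h=1 -> lands@9:R; in-air after throw: [b2@9:R b1@10:L b4@12:L b3@14:L]
Beat 9 (R): throw ball2 h=2 -> lands@11:R; in-air after throw: [b1@10:L b2@11:R b4@12:L b3@14:L]
Ball 2: thrown@2 h=6 -> first land @8; rethrown@8 h=1 -> second land @9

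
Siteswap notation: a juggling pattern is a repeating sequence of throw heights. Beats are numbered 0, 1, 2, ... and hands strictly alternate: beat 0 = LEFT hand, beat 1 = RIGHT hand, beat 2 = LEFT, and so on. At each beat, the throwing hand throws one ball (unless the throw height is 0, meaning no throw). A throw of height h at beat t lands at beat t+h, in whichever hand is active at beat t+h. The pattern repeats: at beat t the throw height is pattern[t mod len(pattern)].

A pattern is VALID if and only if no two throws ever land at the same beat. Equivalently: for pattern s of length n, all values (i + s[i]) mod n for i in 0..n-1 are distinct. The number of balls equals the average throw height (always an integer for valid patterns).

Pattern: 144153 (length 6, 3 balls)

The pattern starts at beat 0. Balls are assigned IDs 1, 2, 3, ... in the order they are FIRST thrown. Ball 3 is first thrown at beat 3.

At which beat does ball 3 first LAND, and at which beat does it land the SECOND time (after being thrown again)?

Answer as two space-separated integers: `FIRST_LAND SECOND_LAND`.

Answer: 4 9

Derivation:
Beat 0 (L): throw ball1 h=1 -> lands@1:R; in-air after throw: [b1@1:R]
Beat 1 (R): throw ball1 h=4 -> lands@5:R; in-air after throw: [b1@5:R]
Beat 2 (L): throw ball2 h=4 -> lands@6:L; in-air after throw: [b1@5:R b2@6:L]
Beat 3 (R): throw ball3 h=1 -> lands@4:L; in-air after throw: [b3@4:L b1@5:R b2@6:L]
Beat 4 (L): throw ball3 h=5 -> lands@9:R; in-air after throw: [b1@5:R b2@6:L b3@9:R]
Beat 5 (R): throw ball1 h=3 -> lands@8:L; in-air after throw: [b2@6:L b1@8:L b3@9:R]
Beat 6 (L): throw ball2 h=1 -> lands@7:R; in-air after throw: [b2@7:R b1@8:L b3@9:R]
Beat 7 (R): throw ball2 h=4 -> lands@11:R; in-air after throw: [b1@8:L b3@9:R b2@11:R]
Beat 8 (L): throw ball1 h=4 -> lands@12:L; in-air after throw: [b3@9:R b2@11:R b1@12:L]
Beat 9 (R): throw ball3 h=1 -> lands@10:L; in-air after throw: [b3@10:L b2@11:R b1@12:L]
Ball 3: thrown@3 h=1 -> first land @4; rethrown@4 h=5 -> second land @9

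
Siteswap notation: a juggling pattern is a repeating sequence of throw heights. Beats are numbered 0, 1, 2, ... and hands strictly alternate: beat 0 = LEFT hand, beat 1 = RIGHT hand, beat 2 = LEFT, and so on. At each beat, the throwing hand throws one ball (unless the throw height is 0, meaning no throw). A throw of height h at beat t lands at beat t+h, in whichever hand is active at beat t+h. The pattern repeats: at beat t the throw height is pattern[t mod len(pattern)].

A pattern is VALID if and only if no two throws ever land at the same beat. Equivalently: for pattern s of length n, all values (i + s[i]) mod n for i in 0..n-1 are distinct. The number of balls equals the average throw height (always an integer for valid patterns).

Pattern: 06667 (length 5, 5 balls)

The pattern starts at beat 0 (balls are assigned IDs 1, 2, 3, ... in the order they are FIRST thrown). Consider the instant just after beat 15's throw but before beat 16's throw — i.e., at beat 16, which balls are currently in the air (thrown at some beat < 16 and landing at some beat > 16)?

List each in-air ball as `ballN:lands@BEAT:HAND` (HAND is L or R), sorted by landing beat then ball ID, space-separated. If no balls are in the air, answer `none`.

Answer: ball4:lands@17:R ball5:lands@18:L ball1:lands@19:R ball2:lands@21:R

Derivation:
Beat 1 (R): throw ball1 h=6 -> lands@7:R; in-air after throw: [b1@7:R]
Beat 2 (L): throw ball2 h=6 -> lands@8:L; in-air after throw: [b1@7:R b2@8:L]
Beat 3 (R): throw ball3 h=6 -> lands@9:R; in-air after throw: [b1@7:R b2@8:L b3@9:R]
Beat 4 (L): throw ball4 h=7 -> lands@11:R; in-air after throw: [b1@7:R b2@8:L b3@9:R b4@11:R]
Beat 6 (L): throw ball5 h=6 -> lands@12:L; in-air after throw: [b1@7:R b2@8:L b3@9:R b4@11:R b5@12:L]
Beat 7 (R): throw ball1 h=6 -> lands@13:R; in-air after throw: [b2@8:L b3@9:R b4@11:R b5@12:L b1@13:R]
Beat 8 (L): throw ball2 h=6 -> lands@14:L; in-air after throw: [b3@9:R b4@11:R b5@12:L b1@13:R b2@14:L]
Beat 9 (R): throw ball3 h=7 -> lands@16:L; in-air after throw: [b4@11:R b5@12:L b1@13:R b2@14:L b3@16:L]
Beat 11 (R): throw ball4 h=6 -> lands@17:R; in-air after throw: [b5@12:L b1@13:R b2@14:L b3@16:L b4@17:R]
Beat 12 (L): throw ball5 h=6 -> lands@18:L; in-air after throw: [b1@13:R b2@14:L b3@16:L b4@17:R b5@18:L]
Beat 13 (R): throw ball1 h=6 -> lands@19:R; in-air after throw: [b2@14:L b3@16:L b4@17:R b5@18:L b1@19:R]
Beat 14 (L): throw ball2 h=7 -> lands@21:R; in-air after throw: [b3@16:L b4@17:R b5@18:L b1@19:R b2@21:R]
Beat 16 (L): throw ball3 h=6 -> lands@22:L; in-air after throw: [b4@17:R b5@18:L b1@19:R b2@21:R b3@22:L]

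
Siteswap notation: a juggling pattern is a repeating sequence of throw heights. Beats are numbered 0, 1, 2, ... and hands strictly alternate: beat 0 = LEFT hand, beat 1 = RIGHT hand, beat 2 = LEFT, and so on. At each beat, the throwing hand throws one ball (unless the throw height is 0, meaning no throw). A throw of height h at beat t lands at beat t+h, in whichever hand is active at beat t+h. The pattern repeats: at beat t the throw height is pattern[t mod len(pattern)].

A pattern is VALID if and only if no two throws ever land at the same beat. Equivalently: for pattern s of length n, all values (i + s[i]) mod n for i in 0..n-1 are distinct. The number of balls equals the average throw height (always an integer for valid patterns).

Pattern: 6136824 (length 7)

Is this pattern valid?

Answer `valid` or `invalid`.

i=0: (i + s[i]) mod n = (0 + 6) mod 7 = 6
i=1: (i + s[i]) mod n = (1 + 1) mod 7 = 2
i=2: (i + s[i]) mod n = (2 + 3) mod 7 = 5
i=3: (i + s[i]) mod n = (3 + 6) mod 7 = 2
i=4: (i + s[i]) mod n = (4 + 8) mod 7 = 5
i=5: (i + s[i]) mod n = (5 + 2) mod 7 = 0
i=6: (i + s[i]) mod n = (6 + 4) mod 7 = 3
Residues: [6, 2, 5, 2, 5, 0, 3], distinct: False

Answer: invalid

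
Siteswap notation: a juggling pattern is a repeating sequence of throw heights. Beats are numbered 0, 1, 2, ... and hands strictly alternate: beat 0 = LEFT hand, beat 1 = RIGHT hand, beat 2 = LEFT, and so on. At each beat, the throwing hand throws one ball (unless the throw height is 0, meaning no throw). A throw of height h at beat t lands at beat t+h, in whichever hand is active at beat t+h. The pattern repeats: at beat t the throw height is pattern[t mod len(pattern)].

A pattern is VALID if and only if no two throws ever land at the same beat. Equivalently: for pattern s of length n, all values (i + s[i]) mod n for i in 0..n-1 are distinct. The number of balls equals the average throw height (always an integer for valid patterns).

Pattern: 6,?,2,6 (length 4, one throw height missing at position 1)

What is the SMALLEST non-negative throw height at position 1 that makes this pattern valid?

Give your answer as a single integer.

Answer: 2

Derivation:
i=0: (0 + 6) mod 4 = 2
i=1: s[i]=? (unknown)
i=2: (2 + 2) mod 4 = 0
i=3: (3 + 6) mod 4 = 1
Known residues: [0, 1, 2]; need a permutation of 0..3, so missing residue r = 3
Need (1 + s) mod 4 = 3; smallest s = (3 - 1) mod 4 = 2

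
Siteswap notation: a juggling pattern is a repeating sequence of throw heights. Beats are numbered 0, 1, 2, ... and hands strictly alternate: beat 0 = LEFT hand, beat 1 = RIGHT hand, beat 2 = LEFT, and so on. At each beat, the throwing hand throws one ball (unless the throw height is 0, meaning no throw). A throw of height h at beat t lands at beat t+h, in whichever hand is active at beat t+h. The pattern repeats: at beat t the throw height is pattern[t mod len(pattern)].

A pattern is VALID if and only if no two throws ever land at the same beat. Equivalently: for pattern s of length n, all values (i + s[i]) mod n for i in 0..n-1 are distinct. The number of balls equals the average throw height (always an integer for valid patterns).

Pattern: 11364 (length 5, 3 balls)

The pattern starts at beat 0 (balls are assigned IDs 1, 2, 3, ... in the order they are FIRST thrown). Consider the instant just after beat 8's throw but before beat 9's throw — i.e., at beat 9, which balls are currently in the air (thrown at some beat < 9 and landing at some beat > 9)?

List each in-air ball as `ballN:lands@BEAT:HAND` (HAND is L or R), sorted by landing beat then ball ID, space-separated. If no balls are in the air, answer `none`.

Answer: ball1:lands@10:L ball3:lands@14:L

Derivation:
Beat 0 (L): throw ball1 h=1 -> lands@1:R; in-air after throw: [b1@1:R]
Beat 1 (R): throw ball1 h=1 -> lands@2:L; in-air after throw: [b1@2:L]
Beat 2 (L): throw ball1 h=3 -> lands@5:R; in-air after throw: [b1@5:R]
Beat 3 (R): throw ball2 h=6 -> lands@9:R; in-air after throw: [b1@5:R b2@9:R]
Beat 4 (L): throw ball3 h=4 -> lands@8:L; in-air after throw: [b1@5:R b3@8:L b2@9:R]
Beat 5 (R): throw ball1 h=1 -> lands@6:L; in-air after throw: [b1@6:L b3@8:L b2@9:R]
Beat 6 (L): throw ball1 h=1 -> lands@7:R; in-air after throw: [b1@7:R b3@8:L b2@9:R]
Beat 7 (R): throw ball1 h=3 -> lands@10:L; in-air after throw: [b3@8:L b2@9:R b1@10:L]
Beat 8 (L): throw ball3 h=6 -> lands@14:L; in-air after throw: [b2@9:R b1@10:L b3@14:L]
Beat 9 (R): throw ball2 h=4 -> lands@13:R; in-air after throw: [b1@10:L b2@13:R b3@14:L]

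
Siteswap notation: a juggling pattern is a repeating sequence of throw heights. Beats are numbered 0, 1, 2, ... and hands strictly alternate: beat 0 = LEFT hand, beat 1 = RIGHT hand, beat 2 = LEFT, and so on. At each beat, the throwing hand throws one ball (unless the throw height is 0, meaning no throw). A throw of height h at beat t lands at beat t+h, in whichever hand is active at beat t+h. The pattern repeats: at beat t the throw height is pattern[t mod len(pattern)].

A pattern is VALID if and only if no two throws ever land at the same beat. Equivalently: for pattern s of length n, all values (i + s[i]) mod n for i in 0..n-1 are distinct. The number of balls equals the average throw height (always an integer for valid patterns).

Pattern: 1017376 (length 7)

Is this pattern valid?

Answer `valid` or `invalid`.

i=0: (i + s[i]) mod n = (0 + 1) mod 7 = 1
i=1: (i + s[i]) mod n = (1 + 0) mod 7 = 1
i=2: (i + s[i]) mod n = (2 + 1) mod 7 = 3
i=3: (i + s[i]) mod n = (3 + 7) mod 7 = 3
i=4: (i + s[i]) mod n = (4 + 3) mod 7 = 0
i=5: (i + s[i]) mod n = (5 + 7) mod 7 = 5
i=6: (i + s[i]) mod n = (6 + 6) mod 7 = 5
Residues: [1, 1, 3, 3, 0, 5, 5], distinct: False

Answer: invalid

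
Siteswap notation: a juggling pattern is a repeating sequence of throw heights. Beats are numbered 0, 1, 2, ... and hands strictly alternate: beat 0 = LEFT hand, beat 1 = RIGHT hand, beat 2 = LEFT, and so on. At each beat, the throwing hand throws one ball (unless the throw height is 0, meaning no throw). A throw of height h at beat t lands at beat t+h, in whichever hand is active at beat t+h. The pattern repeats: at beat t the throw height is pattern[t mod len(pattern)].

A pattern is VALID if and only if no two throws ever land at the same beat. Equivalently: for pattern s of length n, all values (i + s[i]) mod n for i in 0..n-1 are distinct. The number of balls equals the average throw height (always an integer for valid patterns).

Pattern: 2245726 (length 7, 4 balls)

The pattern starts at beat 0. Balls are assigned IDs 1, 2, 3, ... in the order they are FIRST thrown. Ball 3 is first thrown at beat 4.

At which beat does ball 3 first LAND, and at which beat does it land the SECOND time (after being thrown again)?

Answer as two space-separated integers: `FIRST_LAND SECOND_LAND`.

Answer: 11 18

Derivation:
Beat 0 (L): throw ball1 h=2 -> lands@2:L; in-air after throw: [b1@2:L]
Beat 1 (R): throw ball2 h=2 -> lands@3:R; in-air after throw: [b1@2:L b2@3:R]
Beat 2 (L): throw ball1 h=4 -> lands@6:L; in-air after throw: [b2@3:R b1@6:L]
Beat 3 (R): throw ball2 h=5 -> lands@8:L; in-air after throw: [b1@6:L b2@8:L]
Beat 4 (L): throw ball3 h=7 -> lands@11:R; in-air after throw: [b1@6:L b2@8:L b3@11:R]
Beat 5 (R): throw ball4 h=2 -> lands@7:R; in-air after throw: [b1@6:L b4@7:R b2@8:L b3@11:R]
Beat 6 (L): throw ball1 h=6 -> lands@12:L; in-air after throw: [b4@7:R b2@8:L b3@11:R b1@12:L]
Beat 7 (R): throw ball4 h=2 -> lands@9:R; in-air after throw: [b2@8:L b4@9:R b3@11:R b1@12:L]
Beat 8 (L): throw ball2 h=2 -> lands@10:L; in-air after throw: [b4@9:R b2@10:L b3@11:R b1@12:L]
Beat 9 (R): throw ball4 h=4 -> lands@13:R; in-air after throw: [b2@10:L b3@11:R b1@12:L b4@13:R]
Beat 10 (L): throw ball2 h=5 -> lands@15:R; in-air after throw: [b3@11:R b1@12:L b4@13:R b2@15:R]
Beat 11 (R): throw ball3 h=7 -> lands@18:L; in-air after throw: [b1@12:L b4@13:R b2@15:R b3@18:L]
Beat 12 (L): throw ball1 h=2 -> lands@14:L; in-air after throw: [b4@13:R b1@14:L b2@15:R b3@18:L]
Beat 13 (R): throw ball4 h=6 -> lands@19:R; in-air after throw: [b1@14:L b2@15:R b3@18:L b4@19:R]
Beat 14 (L): throw ball1 h=2 -> lands@16:L; in-air after throw: [b2@15:R b1@16:L b3@18:L b4@19:R]
Ball 3: thrown@4 h=7 -> first land @11; rethrown@11 h=7 -> second land @18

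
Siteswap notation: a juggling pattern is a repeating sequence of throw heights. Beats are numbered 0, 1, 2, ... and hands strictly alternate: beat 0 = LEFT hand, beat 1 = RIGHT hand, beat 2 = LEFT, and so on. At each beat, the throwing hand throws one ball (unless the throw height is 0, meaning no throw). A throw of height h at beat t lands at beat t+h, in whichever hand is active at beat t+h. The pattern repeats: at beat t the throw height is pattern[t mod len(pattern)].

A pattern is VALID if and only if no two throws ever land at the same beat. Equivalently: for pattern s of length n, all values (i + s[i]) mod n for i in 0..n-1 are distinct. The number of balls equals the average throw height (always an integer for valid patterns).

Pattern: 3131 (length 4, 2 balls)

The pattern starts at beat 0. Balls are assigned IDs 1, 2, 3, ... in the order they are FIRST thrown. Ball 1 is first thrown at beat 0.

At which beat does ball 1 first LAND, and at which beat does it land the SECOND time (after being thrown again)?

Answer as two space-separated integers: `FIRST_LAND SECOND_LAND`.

Beat 0 (L): throw ball1 h=3 -> lands@3:R; in-air after throw: [b1@3:R]
Beat 1 (R): throw ball2 h=1 -> lands@2:L; in-air after throw: [b2@2:L b1@3:R]
Beat 2 (L): throw ball2 h=3 -> lands@5:R; in-air after throw: [b1@3:R b2@5:R]
Beat 3 (R): throw ball1 h=1 -> lands@4:L; in-air after throw: [b1@4:L b2@5:R]
Beat 4 (L): throw ball1 h=3 -> lands@7:R; in-air after throw: [b2@5:R b1@7:R]
Ball 1: thrown@0 h=3 -> first land @3; rethrown@3 h=1 -> second land @4

Answer: 3 4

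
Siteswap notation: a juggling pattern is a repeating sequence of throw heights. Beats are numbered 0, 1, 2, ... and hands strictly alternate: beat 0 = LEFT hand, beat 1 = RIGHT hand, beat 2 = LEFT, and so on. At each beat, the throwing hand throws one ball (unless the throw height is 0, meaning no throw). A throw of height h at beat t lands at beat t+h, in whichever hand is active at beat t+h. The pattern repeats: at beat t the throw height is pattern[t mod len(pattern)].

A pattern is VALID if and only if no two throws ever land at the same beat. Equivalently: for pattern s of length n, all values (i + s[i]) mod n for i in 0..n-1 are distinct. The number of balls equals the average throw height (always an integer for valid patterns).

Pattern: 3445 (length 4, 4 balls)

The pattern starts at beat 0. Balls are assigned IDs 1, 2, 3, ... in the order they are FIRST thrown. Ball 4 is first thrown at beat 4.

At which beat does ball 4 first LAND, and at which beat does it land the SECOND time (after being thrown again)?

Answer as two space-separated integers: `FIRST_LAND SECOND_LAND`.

Beat 0 (L): throw ball1 h=3 -> lands@3:R; in-air after throw: [b1@3:R]
Beat 1 (R): throw ball2 h=4 -> lands@5:R; in-air after throw: [b1@3:R b2@5:R]
Beat 2 (L): throw ball3 h=4 -> lands@6:L; in-air after throw: [b1@3:R b2@5:R b3@6:L]
Beat 3 (R): throw ball1 h=5 -> lands@8:L; in-air after throw: [b2@5:R b3@6:L b1@8:L]
Beat 4 (L): throw ball4 h=3 -> lands@7:R; in-air after throw: [b2@5:R b3@6:L b4@7:R b1@8:L]
Beat 5 (R): throw ball2 h=4 -> lands@9:R; in-air after throw: [b3@6:L b4@7:R b1@8:L b2@9:R]
Beat 6 (L): throw ball3 h=4 -> lands@10:L; in-air after throw: [b4@7:R b1@8:L b2@9:R b3@10:L]
Beat 7 (R): throw ball4 h=5 -> lands@12:L; in-air after throw: [b1@8:L b2@9:R b3@10:L b4@12:L]
Beat 8 (L): throw ball1 h=3 -> lands@11:R; in-air after throw: [b2@9:R b3@10:L b1@11:R b4@12:L]
Beat 9 (R): throw ball2 h=4 -> lands@13:R; in-air after throw: [b3@10:L b1@11:R b4@12:L b2@13:R]
Beat 10 (L): throw ball3 h=4 -> lands@14:L; in-air after throw: [b1@11:R b4@12:L b2@13:R b3@14:L]
Beat 11 (R): throw ball1 h=5 -> lands@16:L; in-air after throw: [b4@12:L b2@13:R b3@14:L b1@16:L]
Beat 12 (L): throw ball4 h=3 -> lands@15:R; in-air after throw: [b2@13:R b3@14:L b4@15:R b1@16:L]
Ball 4: thrown@4 h=3 -> first land @7; rethrown@7 h=5 -> second land @12

Answer: 7 12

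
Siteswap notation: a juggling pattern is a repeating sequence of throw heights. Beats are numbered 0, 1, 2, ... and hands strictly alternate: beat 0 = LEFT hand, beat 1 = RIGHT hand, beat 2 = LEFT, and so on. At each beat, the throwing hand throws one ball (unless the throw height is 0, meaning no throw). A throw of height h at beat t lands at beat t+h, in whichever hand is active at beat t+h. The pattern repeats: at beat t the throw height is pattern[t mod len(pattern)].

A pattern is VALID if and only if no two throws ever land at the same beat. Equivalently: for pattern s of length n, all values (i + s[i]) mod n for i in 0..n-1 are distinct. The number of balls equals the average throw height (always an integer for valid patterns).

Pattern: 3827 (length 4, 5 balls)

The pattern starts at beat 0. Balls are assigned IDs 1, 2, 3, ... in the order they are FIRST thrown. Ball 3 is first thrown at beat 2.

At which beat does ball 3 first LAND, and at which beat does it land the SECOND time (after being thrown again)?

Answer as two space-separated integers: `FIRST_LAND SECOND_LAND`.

Beat 0 (L): throw ball1 h=3 -> lands@3:R; in-air after throw: [b1@3:R]
Beat 1 (R): throw ball2 h=8 -> lands@9:R; in-air after throw: [b1@3:R b2@9:R]
Beat 2 (L): throw ball3 h=2 -> lands@4:L; in-air after throw: [b1@3:R b3@4:L b2@9:R]
Beat 3 (R): throw ball1 h=7 -> lands@10:L; in-air after throw: [b3@4:L b2@9:R b1@10:L]
Beat 4 (L): throw ball3 h=3 -> lands@7:R; in-air after throw: [b3@7:R b2@9:R b1@10:L]
Beat 5 (R): throw ball4 h=8 -> lands@13:R; in-air after throw: [b3@7:R b2@9:R b1@10:L b4@13:R]
Beat 6 (L): throw ball5 h=2 -> lands@8:L; in-air after throw: [b3@7:R b5@8:L b2@9:R b1@10:L b4@13:R]
Beat 7 (R): throw ball3 h=7 -> lands@14:L; in-air after throw: [b5@8:L b2@9:R b1@10:L b4@13:R b3@14:L]
Ball 3: thrown@2 h=2 -> first land @4; rethrown@4 h=3 -> second land @7

Answer: 4 7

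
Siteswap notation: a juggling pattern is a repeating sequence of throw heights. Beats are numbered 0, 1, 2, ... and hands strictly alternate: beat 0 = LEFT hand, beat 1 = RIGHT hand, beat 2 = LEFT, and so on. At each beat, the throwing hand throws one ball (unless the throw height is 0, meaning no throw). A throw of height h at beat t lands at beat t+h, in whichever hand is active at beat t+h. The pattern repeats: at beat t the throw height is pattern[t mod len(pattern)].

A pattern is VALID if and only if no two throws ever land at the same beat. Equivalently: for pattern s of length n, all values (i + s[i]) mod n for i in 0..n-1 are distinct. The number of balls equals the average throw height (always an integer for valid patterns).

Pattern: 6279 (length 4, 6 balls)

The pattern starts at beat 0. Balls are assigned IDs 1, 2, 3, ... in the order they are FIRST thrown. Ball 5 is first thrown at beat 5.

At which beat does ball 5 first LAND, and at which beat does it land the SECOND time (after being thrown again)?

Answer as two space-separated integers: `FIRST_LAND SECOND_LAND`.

Beat 0 (L): throw ball1 h=6 -> lands@6:L; in-air after throw: [b1@6:L]
Beat 1 (R): throw ball2 h=2 -> lands@3:R; in-air after throw: [b2@3:R b1@6:L]
Beat 2 (L): throw ball3 h=7 -> lands@9:R; in-air after throw: [b2@3:R b1@6:L b3@9:R]
Beat 3 (R): throw ball2 h=9 -> lands@12:L; in-air after throw: [b1@6:L b3@9:R b2@12:L]
Beat 4 (L): throw ball4 h=6 -> lands@10:L; in-air after throw: [b1@6:L b3@9:R b4@10:L b2@12:L]
Beat 5 (R): throw ball5 h=2 -> lands@7:R; in-air after throw: [b1@6:L b5@7:R b3@9:R b4@10:L b2@12:L]
Beat 6 (L): throw ball1 h=7 -> lands@13:R; in-air after throw: [b5@7:R b3@9:R b4@10:L b2@12:L b1@13:R]
Beat 7 (R): throw ball5 h=9 -> lands@16:L; in-air after throw: [b3@9:R b4@10:L b2@12:L b1@13:R b5@16:L]
Beat 8 (L): throw ball6 h=6 -> lands@14:L; in-air after throw: [b3@9:R b4@10:L b2@12:L b1@13:R b6@14:L b5@16:L]
Beat 9 (R): throw ball3 h=2 -> lands@11:R; in-air after throw: [b4@10:L b3@11:R b2@12:L b1@13:R b6@14:L b5@16:L]
Beat 10 (L): throw ball4 h=7 -> lands@17:R; in-air after throw: [b3@11:R b2@12:L b1@13:R b6@14:L b5@16:L b4@17:R]
Beat 11 (R): throw ball3 h=9 -> lands@20:L; in-air after throw: [b2@12:L b1@13:R b6@14:L b5@16:L b4@17:R b3@20:L]
Beat 12 (L): throw ball2 h=6 -> lands@18:L; in-air after throw: [b1@13:R b6@14:L b5@16:L b4@17:R b2@18:L b3@20:L]
Beat 13 (R): throw ball1 h=2 -> lands@15:R; in-air after throw: [b6@14:L b1@15:R b5@16:L b4@17:R b2@18:L b3@20:L]
Beat 14 (L): throw ball6 h=7 -> lands@21:R; in-air after throw: [b1@15:R b5@16:L b4@17:R b2@18:L b3@20:L b6@21:R]
Beat 15 (R): throw ball1 h=9 -> lands@24:L; in-air after throw: [b5@16:L b4@17:R b2@18:L b3@20:L b6@21:R b1@24:L]
Beat 16 (L): throw ball5 h=6 -> lands@22:L; in-air after throw: [b4@17:R b2@18:L b3@20:L b6@21:R b5@22:L b1@24:L]
Ball 5: thrown@5 h=2 -> first land @7; rethrown@7 h=9 -> second land @16

Answer: 7 16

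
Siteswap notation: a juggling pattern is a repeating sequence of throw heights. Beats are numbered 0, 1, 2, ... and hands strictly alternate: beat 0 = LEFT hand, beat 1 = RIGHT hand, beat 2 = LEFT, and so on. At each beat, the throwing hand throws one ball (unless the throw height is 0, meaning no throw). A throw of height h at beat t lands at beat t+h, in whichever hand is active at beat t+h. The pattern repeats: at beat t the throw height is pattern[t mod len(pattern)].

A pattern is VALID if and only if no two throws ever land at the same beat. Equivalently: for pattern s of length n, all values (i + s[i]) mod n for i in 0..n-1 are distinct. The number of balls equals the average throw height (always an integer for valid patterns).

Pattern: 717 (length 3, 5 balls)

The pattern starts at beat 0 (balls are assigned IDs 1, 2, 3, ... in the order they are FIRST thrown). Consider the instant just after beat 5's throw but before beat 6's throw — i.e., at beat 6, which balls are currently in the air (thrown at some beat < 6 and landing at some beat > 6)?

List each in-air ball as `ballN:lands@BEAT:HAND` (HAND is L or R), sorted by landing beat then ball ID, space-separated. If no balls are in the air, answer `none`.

Answer: ball1:lands@7:R ball2:lands@9:R ball3:lands@10:L ball4:lands@12:L

Derivation:
Beat 0 (L): throw ball1 h=7 -> lands@7:R; in-air after throw: [b1@7:R]
Beat 1 (R): throw ball2 h=1 -> lands@2:L; in-air after throw: [b2@2:L b1@7:R]
Beat 2 (L): throw ball2 h=7 -> lands@9:R; in-air after throw: [b1@7:R b2@9:R]
Beat 3 (R): throw ball3 h=7 -> lands@10:L; in-air after throw: [b1@7:R b2@9:R b3@10:L]
Beat 4 (L): throw ball4 h=1 -> lands@5:R; in-air after throw: [b4@5:R b1@7:R b2@9:R b3@10:L]
Beat 5 (R): throw ball4 h=7 -> lands@12:L; in-air after throw: [b1@7:R b2@9:R b3@10:L b4@12:L]
Beat 6 (L): throw ball5 h=7 -> lands@13:R; in-air after throw: [b1@7:R b2@9:R b3@10:L b4@12:L b5@13:R]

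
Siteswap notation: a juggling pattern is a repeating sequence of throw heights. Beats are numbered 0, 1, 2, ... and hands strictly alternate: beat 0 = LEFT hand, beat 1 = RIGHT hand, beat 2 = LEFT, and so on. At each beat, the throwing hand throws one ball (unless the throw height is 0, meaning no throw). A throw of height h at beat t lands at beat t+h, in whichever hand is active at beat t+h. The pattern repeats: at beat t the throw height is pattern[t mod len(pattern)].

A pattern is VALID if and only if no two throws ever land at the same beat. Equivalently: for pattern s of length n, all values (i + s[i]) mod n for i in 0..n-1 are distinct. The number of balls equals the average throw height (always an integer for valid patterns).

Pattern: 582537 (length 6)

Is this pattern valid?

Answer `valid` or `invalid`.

i=0: (i + s[i]) mod n = (0 + 5) mod 6 = 5
i=1: (i + s[i]) mod n = (1 + 8) mod 6 = 3
i=2: (i + s[i]) mod n = (2 + 2) mod 6 = 4
i=3: (i + s[i]) mod n = (3 + 5) mod 6 = 2
i=4: (i + s[i]) mod n = (4 + 3) mod 6 = 1
i=5: (i + s[i]) mod n = (5 + 7) mod 6 = 0
Residues: [5, 3, 4, 2, 1, 0], distinct: True

Answer: valid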